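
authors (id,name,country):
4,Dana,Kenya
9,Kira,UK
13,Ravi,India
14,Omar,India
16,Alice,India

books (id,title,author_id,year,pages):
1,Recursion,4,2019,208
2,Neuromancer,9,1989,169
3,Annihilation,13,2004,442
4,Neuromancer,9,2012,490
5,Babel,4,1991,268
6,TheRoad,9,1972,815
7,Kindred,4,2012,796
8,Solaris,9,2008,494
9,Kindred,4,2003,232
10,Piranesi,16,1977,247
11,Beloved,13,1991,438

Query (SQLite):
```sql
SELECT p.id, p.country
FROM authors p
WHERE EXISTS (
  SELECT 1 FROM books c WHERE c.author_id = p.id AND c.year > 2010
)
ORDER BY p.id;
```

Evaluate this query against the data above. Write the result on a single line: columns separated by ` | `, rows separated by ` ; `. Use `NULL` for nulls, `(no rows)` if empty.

4 | Kenya ; 9 | UK

For each authors row, check whether any books with matching author_id has year > 2010.
Keep rows where that is true.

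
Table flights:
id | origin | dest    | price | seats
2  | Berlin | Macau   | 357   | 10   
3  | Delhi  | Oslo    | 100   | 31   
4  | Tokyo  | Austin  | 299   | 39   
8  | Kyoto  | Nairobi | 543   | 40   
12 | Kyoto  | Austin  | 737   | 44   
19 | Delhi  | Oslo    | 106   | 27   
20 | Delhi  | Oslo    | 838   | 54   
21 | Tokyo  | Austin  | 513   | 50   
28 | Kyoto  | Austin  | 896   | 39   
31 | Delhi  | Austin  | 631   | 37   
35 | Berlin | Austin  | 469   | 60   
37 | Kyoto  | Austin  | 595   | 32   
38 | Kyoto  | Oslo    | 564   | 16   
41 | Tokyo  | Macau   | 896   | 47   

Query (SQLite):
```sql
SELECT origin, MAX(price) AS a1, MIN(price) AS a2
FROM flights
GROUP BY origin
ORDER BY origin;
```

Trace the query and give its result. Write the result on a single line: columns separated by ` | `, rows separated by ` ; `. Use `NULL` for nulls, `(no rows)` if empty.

Berlin | 469 | 357 ; Delhi | 838 | 100 ; Kyoto | 896 | 543 ; Tokyo | 896 | 299

Group flights by origin.
Per group compute: MAX(price), MIN(price).
  Berlin: ids {2, 35} → MAX(price)=469, MIN(price)=357
  Delhi: ids {3, 19, 20, 31} → MAX(price)=838, MIN(price)=100
  Kyoto: ids {8, 12, 28, 37, 38} → MAX(price)=896, MIN(price)=543
  Tokyo: ids {4, 21, 41} → MAX(price)=896, MIN(price)=299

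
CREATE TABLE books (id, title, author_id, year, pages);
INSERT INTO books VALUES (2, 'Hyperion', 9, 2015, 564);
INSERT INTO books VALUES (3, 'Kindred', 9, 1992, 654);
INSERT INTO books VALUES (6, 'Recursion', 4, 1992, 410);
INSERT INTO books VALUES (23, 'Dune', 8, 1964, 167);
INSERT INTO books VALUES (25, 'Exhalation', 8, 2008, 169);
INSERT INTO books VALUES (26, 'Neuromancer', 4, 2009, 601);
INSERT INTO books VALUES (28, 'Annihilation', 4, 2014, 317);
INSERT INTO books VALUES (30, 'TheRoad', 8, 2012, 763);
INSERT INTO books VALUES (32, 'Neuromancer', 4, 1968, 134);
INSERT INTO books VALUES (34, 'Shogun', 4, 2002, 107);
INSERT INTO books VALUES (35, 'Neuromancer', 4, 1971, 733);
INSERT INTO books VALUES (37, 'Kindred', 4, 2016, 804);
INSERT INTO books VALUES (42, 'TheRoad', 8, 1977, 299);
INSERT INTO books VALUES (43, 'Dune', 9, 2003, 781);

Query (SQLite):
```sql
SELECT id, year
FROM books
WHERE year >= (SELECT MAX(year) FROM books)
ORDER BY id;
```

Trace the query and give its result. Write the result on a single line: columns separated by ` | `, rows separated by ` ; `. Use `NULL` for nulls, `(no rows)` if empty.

Scalar subquery: MAX(year) over all books rows = 2016.
Keep rows where year >= that value.

37 | 2016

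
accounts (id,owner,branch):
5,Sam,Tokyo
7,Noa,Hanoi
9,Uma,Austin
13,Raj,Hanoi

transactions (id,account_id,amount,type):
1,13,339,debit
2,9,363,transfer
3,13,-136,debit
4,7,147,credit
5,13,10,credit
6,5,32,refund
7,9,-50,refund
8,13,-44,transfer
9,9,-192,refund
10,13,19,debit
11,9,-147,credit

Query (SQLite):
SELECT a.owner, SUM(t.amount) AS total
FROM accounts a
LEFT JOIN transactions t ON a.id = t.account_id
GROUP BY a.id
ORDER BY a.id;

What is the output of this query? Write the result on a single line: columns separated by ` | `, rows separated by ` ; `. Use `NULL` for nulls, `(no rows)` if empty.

Sam | 32 ; Noa | 147 ; Uma | -26 ; Raj | 188

LEFT JOIN keeps every accounts row; unmatched ones get NULL for transactions columns.
Group by accounts.id and compute SUM(t.amount). SUM over an all-NULL group is NULL.
  5: ids {6} → SUM(t.amount)=32
  7: ids {4} → SUM(t.amount)=147
  9: ids {2, 7, 9, 11} → SUM(t.amount)=-26
  13: ids {1, 3, 5, 8, 10} → SUM(t.amount)=188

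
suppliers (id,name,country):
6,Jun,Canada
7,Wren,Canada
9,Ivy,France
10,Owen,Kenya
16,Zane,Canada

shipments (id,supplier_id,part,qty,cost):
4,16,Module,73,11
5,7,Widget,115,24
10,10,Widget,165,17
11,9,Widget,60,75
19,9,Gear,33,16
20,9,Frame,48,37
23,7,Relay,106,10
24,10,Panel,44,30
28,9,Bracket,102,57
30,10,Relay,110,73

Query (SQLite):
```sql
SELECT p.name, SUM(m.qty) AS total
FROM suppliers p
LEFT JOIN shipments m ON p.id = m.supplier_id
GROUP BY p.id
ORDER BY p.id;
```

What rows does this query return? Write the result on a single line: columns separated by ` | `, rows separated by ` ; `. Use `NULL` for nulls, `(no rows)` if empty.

Jun | NULL ; Wren | 221 ; Ivy | 243 ; Owen | 319 ; Zane | 73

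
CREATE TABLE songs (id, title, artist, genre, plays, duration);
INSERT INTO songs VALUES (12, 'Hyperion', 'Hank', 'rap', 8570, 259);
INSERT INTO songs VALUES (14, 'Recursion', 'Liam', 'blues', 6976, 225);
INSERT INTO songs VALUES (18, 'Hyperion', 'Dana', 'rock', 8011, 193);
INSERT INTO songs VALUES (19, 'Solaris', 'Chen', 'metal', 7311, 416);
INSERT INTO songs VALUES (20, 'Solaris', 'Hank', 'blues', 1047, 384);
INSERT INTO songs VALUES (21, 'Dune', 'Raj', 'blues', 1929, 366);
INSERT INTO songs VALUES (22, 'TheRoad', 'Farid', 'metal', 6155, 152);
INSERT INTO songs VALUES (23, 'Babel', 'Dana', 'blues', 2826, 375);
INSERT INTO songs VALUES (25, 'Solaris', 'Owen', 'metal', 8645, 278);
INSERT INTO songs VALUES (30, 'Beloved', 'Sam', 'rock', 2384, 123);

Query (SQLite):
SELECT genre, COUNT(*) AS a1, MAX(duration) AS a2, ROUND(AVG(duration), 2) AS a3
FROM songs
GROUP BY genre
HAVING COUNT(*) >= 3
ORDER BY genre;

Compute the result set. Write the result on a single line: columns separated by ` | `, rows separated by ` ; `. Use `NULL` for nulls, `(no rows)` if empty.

Group songs by genre.
Per group compute: COUNT(*), MAX(duration), ROUND(AVG(duration), 2).
HAVING: drop groups with fewer than 3 rows.
  blues: ids {14, 20, 21, 23} → COUNT(*)=4, MAX(duration)=384, ROUND(AVG(duration), 2)=337.5
  metal: ids {19, 22, 25} → COUNT(*)=3, MAX(duration)=416, ROUND(AVG(duration), 2)=282
  rap: ids {12} → COUNT(*)=1, MAX(duration)=259, ROUND(AVG(duration), 2)=259
  rock: ids {18, 30} → COUNT(*)=2, MAX(duration)=193, ROUND(AVG(duration), 2)=158

blues | 4 | 384 | 337.5 ; metal | 3 | 416 | 282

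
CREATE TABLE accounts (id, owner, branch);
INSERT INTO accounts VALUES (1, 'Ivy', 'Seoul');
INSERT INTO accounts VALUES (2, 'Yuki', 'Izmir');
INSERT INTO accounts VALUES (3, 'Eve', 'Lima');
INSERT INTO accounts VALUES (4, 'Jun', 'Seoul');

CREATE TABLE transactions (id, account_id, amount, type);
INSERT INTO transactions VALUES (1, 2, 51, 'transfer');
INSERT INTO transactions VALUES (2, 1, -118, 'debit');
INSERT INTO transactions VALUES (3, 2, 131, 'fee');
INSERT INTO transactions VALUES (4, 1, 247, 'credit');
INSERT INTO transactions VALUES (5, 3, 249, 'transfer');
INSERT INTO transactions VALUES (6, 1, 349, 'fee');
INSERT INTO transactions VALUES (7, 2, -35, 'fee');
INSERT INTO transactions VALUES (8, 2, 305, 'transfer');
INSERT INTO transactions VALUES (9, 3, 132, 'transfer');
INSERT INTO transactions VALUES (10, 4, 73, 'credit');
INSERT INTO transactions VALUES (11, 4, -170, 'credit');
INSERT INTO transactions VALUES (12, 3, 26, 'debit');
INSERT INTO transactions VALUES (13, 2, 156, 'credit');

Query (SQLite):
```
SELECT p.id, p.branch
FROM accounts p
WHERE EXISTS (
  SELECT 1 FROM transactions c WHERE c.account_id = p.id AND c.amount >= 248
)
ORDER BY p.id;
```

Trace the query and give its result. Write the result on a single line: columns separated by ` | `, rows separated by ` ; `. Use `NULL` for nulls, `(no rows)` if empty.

For each accounts row, check whether any transactions with matching account_id has amount >= 248.
Keep rows where that is true.

1 | Seoul ; 2 | Izmir ; 3 | Lima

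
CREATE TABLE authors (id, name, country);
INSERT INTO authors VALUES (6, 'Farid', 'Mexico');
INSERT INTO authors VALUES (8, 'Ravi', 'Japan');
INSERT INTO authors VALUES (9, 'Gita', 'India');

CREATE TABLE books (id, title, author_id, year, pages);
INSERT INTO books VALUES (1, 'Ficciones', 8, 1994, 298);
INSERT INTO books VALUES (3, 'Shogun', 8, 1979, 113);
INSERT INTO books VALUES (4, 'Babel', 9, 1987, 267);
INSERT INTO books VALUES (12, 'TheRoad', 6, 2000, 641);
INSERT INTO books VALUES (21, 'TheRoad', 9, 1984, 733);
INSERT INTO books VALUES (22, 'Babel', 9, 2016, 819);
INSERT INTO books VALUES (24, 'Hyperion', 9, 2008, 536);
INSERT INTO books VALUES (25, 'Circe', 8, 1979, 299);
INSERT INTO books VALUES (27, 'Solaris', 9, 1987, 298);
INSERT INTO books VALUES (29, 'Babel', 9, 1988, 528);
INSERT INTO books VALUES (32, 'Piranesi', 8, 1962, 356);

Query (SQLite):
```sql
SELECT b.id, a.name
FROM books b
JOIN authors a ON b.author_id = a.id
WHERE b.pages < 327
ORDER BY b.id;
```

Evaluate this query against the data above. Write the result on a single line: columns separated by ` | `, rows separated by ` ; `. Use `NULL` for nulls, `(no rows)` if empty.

Each books row matches the authors row where author_id = authors.id.
Then keep rows with b.pages < 327.

1 | Ravi ; 3 | Ravi ; 4 | Gita ; 25 | Ravi ; 27 | Gita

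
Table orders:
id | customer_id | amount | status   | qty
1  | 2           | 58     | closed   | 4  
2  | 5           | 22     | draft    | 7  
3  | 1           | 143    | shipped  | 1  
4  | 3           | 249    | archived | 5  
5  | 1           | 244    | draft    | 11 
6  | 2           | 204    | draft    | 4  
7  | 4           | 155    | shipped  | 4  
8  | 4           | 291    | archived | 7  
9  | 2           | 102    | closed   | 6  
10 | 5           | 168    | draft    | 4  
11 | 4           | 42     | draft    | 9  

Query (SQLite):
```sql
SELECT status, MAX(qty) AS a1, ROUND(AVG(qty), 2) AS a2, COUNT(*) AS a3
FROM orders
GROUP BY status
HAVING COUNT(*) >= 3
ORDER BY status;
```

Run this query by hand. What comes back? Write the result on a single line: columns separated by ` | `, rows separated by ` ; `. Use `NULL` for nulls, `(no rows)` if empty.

Group orders by status.
Per group compute: MAX(qty), ROUND(AVG(qty), 2), COUNT(*).
HAVING: drop groups with fewer than 3 rows.
  archived: ids {4, 8} → MAX(qty)=7, ROUND(AVG(qty), 2)=6, COUNT(*)=2
  closed: ids {1, 9} → MAX(qty)=6, ROUND(AVG(qty), 2)=5, COUNT(*)=2
  draft: ids {2, 5, 6, 10, 11} → MAX(qty)=11, ROUND(AVG(qty), 2)=7, COUNT(*)=5
  shipped: ids {3, 7} → MAX(qty)=4, ROUND(AVG(qty), 2)=2.5, COUNT(*)=2

draft | 11 | 7 | 5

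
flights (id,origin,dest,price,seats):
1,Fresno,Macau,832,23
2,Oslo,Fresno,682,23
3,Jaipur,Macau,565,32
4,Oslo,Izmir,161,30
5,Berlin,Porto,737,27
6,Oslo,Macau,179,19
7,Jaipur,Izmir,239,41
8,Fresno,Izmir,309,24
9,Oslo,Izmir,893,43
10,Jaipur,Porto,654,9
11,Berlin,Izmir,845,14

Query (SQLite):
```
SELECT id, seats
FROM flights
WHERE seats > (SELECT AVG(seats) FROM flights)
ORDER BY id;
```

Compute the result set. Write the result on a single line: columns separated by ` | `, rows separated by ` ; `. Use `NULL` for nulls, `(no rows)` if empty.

3 | 32 ; 4 | 30 ; 5 | 27 ; 7 | 41 ; 9 | 43

Scalar subquery: AVG(seats) over all flights rows = 25.909091 (≈; comparison uses full precision).
Keep rows where seats > that value.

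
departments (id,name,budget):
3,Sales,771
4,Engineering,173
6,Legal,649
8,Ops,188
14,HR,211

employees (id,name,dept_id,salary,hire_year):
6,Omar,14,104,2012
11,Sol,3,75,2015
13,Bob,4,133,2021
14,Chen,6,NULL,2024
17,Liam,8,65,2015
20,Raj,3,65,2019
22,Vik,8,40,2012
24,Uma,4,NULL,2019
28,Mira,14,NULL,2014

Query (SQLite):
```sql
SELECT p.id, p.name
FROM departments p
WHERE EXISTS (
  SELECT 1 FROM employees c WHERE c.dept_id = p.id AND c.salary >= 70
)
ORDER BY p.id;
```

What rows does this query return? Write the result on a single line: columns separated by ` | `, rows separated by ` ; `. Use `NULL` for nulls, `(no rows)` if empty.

For each departments row, check whether any employees with matching dept_id has salary >= 70.
Keep rows where that is true.

3 | Sales ; 4 | Engineering ; 14 | HR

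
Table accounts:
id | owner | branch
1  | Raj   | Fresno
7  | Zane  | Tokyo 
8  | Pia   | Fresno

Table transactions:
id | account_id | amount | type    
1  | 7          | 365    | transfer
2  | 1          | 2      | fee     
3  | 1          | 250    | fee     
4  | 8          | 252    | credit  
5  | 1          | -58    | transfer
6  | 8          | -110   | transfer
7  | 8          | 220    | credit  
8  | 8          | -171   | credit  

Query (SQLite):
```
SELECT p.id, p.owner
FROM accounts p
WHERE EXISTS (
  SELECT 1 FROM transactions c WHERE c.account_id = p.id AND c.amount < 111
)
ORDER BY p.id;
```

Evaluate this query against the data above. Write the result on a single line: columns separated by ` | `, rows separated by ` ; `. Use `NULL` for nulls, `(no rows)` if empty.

For each accounts row, check whether any transactions with matching account_id has amount < 111.
Keep rows where that is true.

1 | Raj ; 8 | Pia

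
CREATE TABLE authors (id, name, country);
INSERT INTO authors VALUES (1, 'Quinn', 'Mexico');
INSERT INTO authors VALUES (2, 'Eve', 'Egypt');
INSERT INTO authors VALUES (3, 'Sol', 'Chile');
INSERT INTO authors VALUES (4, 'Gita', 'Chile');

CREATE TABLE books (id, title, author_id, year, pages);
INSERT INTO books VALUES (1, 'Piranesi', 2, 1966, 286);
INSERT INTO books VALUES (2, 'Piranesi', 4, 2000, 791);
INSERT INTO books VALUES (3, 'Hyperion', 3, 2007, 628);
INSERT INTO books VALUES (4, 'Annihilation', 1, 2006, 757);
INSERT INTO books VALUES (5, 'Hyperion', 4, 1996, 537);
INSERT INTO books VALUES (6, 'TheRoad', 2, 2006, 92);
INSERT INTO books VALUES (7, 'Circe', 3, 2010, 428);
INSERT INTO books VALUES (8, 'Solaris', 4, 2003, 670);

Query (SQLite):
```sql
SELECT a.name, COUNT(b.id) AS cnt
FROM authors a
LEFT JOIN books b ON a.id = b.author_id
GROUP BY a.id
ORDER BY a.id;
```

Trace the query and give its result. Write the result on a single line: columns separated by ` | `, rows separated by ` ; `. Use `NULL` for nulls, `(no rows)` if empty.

LEFT JOIN keeps every authors row; unmatched ones get NULL for books columns.
Group by authors.id and compute COUNT(b.id). COUNT(col) of an all-NULL group is 0.
  1: ids {4} → COUNT(b.id)=1
  2: ids {1, 6} → COUNT(b.id)=2
  3: ids {3, 7} → COUNT(b.id)=2
  4: ids {2, 5, 8} → COUNT(b.id)=3

Quinn | 1 ; Eve | 2 ; Sol | 2 ; Gita | 3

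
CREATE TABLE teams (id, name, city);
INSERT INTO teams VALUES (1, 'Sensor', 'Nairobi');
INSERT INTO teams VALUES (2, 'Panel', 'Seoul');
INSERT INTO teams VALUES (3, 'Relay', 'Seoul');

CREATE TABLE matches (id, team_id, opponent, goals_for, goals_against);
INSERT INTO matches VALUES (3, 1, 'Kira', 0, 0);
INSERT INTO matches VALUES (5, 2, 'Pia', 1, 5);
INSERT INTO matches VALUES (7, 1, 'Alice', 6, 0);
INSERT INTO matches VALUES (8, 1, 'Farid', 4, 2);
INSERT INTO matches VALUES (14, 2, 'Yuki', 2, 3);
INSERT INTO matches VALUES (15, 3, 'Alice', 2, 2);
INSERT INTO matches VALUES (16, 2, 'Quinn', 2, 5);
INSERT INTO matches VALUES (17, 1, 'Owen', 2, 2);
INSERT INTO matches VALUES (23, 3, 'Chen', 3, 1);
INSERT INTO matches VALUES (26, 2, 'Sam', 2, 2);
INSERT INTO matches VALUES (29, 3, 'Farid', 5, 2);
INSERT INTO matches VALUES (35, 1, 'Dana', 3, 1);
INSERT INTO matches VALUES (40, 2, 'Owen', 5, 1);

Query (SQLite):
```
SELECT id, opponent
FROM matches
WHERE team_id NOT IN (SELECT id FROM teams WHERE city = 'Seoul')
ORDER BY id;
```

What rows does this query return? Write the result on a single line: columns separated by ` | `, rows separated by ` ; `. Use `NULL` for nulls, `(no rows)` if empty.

3 | Kira ; 7 | Alice ; 8 | Farid ; 17 | Owen ; 35 | Dana

Inner query: teams.id where city = 'Seoul'.
Outer: keep matches rows whose team_id is not in that set.
Inner query → {2, 3}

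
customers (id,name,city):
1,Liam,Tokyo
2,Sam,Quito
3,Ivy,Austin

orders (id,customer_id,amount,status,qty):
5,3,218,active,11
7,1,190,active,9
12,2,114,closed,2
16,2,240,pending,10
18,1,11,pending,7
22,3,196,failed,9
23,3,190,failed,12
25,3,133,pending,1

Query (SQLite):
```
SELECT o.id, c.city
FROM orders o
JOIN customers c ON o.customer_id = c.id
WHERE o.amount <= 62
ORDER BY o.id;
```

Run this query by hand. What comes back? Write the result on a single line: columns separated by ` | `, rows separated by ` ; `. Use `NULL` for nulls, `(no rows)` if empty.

18 | Tokyo

Each orders row matches the customers row where customer_id = customers.id.
Then keep rows with o.amount <= 62.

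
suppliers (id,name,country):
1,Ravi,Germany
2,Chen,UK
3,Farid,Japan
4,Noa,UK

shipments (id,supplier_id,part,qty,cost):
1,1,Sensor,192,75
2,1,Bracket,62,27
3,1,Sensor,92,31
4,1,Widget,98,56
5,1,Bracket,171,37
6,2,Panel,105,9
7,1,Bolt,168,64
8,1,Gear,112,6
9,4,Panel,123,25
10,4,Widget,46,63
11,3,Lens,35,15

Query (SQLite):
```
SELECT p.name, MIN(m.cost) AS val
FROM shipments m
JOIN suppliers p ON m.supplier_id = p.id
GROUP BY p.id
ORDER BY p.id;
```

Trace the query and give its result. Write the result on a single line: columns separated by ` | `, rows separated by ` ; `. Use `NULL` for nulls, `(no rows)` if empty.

Join each shipments row to its suppliers via supplier_id.
Group joined rows by suppliers.id; compute MIN(m.cost) per group.
  1: ids {1, 2, 3, 4, 5, 7, 8} → MIN(m.cost)=6
  2: ids {6} → MIN(m.cost)=9
  3: ids {11} → MIN(m.cost)=15
  4: ids {9, 10} → MIN(m.cost)=25

Ravi | 6 ; Chen | 9 ; Farid | 15 ; Noa | 25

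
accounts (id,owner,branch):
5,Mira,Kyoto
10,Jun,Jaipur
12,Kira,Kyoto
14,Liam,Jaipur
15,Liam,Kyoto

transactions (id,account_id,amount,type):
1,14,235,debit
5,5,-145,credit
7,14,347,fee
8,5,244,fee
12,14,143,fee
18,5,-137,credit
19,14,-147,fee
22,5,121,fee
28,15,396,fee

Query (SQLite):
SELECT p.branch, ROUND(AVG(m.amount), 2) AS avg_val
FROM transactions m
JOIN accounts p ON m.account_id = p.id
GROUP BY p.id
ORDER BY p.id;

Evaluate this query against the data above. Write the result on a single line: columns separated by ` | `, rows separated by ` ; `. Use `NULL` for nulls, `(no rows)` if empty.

Kyoto | 20.75 ; Jaipur | 144.5 ; Kyoto | 396

Join each transactions row to its accounts via account_id.
Group joined rows by accounts.id; compute ROUND(AVG(m.amount), 2) per group.
  5: ids {5, 8, 18, 22} → ROUND(AVG(m.amount), 2)=20.75
  14: ids {1, 7, 12, 19} → ROUND(AVG(m.amount), 2)=144.5
  15: ids {28} → ROUND(AVG(m.amount), 2)=396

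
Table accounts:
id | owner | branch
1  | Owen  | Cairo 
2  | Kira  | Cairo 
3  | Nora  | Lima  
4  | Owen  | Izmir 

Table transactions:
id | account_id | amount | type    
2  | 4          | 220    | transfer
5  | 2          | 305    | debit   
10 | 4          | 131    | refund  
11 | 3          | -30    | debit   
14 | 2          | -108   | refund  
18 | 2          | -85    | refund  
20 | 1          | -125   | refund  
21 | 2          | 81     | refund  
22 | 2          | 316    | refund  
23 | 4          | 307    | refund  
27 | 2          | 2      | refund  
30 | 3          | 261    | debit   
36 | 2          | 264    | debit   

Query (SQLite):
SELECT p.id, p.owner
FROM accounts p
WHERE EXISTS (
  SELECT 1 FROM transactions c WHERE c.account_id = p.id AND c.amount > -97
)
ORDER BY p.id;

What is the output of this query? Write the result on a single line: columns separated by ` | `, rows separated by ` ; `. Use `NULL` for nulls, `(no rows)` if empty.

2 | Kira ; 3 | Nora ; 4 | Owen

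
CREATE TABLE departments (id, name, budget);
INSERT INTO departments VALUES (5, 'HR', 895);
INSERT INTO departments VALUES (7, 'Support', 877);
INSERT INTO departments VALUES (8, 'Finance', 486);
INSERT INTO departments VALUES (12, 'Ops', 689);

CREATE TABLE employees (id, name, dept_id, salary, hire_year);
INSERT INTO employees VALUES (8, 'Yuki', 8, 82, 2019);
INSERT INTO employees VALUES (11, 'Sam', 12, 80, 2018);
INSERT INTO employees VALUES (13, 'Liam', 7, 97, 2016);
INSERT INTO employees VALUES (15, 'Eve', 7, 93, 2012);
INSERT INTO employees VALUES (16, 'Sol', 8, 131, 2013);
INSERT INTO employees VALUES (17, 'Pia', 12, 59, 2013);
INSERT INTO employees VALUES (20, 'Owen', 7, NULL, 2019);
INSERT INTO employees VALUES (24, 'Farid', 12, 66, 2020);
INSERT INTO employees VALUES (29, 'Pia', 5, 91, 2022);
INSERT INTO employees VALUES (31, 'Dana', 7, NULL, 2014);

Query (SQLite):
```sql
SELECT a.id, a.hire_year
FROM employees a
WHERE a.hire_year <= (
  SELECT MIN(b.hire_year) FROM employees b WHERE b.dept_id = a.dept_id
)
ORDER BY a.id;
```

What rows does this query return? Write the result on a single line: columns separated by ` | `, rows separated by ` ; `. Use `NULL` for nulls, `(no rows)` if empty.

15 | 2012 ; 16 | 2013 ; 17 | 2013 ; 29 | 2022

For each employees row a, compute MIN(hire_year) over rows sharing a.dept_id.
Keep row a if a.hire_year <= that per-group MIN.
  dept_id=5: MIN(hire_year) = 2022
  dept_id=7: MIN(hire_year) = 2012
  dept_id=8: MIN(hire_year) = 2013
  dept_id=12: MIN(hire_year) = 2013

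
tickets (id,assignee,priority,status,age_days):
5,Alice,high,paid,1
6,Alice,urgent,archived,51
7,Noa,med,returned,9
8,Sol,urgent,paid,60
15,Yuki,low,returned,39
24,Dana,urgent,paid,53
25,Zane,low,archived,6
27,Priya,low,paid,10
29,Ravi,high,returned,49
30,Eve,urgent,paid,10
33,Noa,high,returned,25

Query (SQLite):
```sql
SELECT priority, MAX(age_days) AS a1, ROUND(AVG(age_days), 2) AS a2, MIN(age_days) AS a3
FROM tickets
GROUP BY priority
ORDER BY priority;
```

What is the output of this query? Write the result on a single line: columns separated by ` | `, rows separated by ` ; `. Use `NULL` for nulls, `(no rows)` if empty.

Group tickets by priority.
Per group compute: MAX(age_days), ROUND(AVG(age_days), 2), MIN(age_days).
  high: ids {5, 29, 33} → MAX(age_days)=49, ROUND(AVG(age_days), 2)=25, MIN(age_days)=1
  low: ids {15, 25, 27} → MAX(age_days)=39, ROUND(AVG(age_days), 2)=18.33, MIN(age_days)=6
  med: ids {7} → MAX(age_days)=9, ROUND(AVG(age_days), 2)=9, MIN(age_days)=9
  urgent: ids {6, 8, 24, 30} → MAX(age_days)=60, ROUND(AVG(age_days), 2)=43.5, MIN(age_days)=10

high | 49 | 25 | 1 ; low | 39 | 18.33 | 6 ; med | 9 | 9 | 9 ; urgent | 60 | 43.5 | 10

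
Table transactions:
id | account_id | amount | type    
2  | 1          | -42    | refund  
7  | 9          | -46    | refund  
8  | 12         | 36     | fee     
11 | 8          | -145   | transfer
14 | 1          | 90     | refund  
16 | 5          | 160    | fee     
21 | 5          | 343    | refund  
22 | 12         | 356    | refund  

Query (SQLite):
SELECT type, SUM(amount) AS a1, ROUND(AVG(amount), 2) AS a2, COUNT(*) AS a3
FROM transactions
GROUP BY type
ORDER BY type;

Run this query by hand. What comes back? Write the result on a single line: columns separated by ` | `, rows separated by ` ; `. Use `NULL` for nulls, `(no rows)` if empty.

Group transactions by type.
Per group compute: SUM(amount), ROUND(AVG(amount), 2), COUNT(*).
  fee: ids {8, 16} → SUM(amount)=196, ROUND(AVG(amount), 2)=98, COUNT(*)=2
  refund: ids {2, 7, 14, 21, 22} → SUM(amount)=701, ROUND(AVG(amount), 2)=140.2, COUNT(*)=5
  transfer: ids {11} → SUM(amount)=-145, ROUND(AVG(amount), 2)=-145, COUNT(*)=1

fee | 196 | 98 | 2 ; refund | 701 | 140.2 | 5 ; transfer | -145 | -145 | 1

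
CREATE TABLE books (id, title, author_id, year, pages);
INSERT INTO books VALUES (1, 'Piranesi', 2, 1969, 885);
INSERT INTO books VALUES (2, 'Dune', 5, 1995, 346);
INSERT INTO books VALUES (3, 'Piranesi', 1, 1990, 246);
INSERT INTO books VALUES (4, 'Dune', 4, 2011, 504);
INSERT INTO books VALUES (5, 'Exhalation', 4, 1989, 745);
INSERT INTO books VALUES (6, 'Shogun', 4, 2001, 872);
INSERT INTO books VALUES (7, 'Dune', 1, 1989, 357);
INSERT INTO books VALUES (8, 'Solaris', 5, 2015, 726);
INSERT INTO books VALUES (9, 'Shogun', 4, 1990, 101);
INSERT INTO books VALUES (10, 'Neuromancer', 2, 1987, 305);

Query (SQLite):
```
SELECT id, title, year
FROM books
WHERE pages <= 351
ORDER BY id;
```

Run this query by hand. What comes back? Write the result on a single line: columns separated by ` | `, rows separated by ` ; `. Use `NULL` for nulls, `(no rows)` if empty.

2 | Dune | 1995 ; 3 | Piranesi | 1990 ; 9 | Shogun | 1990 ; 10 | Neuromancer | 1987

pages <= 351: ids {2, 3, 9, 10}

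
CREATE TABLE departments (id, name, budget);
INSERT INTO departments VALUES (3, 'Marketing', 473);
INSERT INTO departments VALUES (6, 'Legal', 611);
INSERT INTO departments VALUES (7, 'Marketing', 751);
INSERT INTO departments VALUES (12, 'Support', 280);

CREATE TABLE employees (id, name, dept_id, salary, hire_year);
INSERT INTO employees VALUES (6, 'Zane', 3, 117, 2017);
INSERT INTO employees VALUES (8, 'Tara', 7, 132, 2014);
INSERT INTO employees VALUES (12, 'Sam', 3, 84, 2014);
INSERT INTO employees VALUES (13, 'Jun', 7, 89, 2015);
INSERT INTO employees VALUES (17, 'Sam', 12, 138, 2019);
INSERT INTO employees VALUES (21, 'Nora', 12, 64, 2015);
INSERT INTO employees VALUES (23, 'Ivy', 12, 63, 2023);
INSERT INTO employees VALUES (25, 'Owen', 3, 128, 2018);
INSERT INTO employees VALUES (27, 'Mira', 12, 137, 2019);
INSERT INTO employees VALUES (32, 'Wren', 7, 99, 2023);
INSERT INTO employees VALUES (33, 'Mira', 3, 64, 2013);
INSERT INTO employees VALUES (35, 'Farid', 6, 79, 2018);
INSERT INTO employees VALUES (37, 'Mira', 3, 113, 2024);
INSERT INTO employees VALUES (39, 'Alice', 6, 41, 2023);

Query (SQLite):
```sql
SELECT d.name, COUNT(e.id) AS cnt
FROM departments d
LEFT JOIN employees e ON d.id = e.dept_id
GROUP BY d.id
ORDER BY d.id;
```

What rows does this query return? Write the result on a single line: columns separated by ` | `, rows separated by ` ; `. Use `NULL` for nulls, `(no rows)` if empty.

Marketing | 5 ; Legal | 2 ; Marketing | 3 ; Support | 4

LEFT JOIN keeps every departments row; unmatched ones get NULL for employees columns.
Group by departments.id and compute COUNT(e.id). COUNT(col) of an all-NULL group is 0.
  3: ids {6, 12, 25, 33, 37} → COUNT(e.id)=5
  6: ids {35, 39} → COUNT(e.id)=2
  7: ids {8, 13, 32} → COUNT(e.id)=3
  12: ids {17, 21, 23, 27} → COUNT(e.id)=4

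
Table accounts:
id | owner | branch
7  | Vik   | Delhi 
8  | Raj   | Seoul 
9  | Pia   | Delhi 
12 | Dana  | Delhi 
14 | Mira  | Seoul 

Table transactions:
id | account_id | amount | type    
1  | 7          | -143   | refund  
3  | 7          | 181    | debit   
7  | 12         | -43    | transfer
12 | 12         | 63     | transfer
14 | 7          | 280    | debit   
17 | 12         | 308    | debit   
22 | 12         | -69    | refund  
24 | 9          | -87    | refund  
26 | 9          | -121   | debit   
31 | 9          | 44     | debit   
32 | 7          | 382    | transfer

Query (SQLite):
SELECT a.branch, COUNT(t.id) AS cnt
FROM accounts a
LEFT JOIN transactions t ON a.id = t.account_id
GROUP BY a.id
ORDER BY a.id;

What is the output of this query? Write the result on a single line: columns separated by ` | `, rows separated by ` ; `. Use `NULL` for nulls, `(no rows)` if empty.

LEFT JOIN keeps every accounts row; unmatched ones get NULL for transactions columns.
Group by accounts.id and compute COUNT(t.id). COUNT(col) of an all-NULL group is 0.
  7: ids {1, 3, 14, 32} → COUNT(t.id)=4
  8: ids {—} → COUNT(t.id)=0
  9: ids {24, 26, 31} → COUNT(t.id)=3
  12: ids {7, 12, 17, 22} → COUNT(t.id)=4
  14: ids {—} → COUNT(t.id)=0

Delhi | 4 ; Seoul | 0 ; Delhi | 3 ; Delhi | 4 ; Seoul | 0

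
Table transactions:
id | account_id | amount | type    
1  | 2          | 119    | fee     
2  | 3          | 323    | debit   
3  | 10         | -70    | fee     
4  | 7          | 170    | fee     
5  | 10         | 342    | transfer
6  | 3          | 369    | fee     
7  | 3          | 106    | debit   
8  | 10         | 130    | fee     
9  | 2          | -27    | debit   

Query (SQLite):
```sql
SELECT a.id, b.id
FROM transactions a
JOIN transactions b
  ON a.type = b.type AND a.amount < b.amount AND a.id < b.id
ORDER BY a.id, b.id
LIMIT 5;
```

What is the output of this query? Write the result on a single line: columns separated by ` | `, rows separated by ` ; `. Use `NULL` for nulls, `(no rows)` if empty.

Pairs (a,b) with same type, a.amount < b.amount, a.id < b.id.
type groups: debit:{2,7,9} fee:{1,3,4,6,8} transfer:{5}
Ordered by (a.id, b.id); first 5.

1 | 4 ; 1 | 6 ; 1 | 8 ; 3 | 4 ; 3 | 6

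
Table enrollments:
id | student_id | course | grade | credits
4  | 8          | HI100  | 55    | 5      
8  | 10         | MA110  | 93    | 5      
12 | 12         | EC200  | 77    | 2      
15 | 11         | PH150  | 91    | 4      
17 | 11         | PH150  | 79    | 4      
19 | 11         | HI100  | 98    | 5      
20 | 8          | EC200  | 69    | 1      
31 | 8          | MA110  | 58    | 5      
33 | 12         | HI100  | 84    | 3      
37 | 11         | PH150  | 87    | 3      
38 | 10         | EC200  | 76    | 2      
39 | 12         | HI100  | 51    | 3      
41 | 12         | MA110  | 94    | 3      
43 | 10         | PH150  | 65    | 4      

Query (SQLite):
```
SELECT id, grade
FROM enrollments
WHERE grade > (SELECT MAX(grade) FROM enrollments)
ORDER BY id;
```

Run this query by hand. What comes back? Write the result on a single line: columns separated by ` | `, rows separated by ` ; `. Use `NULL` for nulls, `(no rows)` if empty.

(no rows)

Scalar subquery: MAX(grade) over all enrollments rows = 98.
Keep rows where grade > that value.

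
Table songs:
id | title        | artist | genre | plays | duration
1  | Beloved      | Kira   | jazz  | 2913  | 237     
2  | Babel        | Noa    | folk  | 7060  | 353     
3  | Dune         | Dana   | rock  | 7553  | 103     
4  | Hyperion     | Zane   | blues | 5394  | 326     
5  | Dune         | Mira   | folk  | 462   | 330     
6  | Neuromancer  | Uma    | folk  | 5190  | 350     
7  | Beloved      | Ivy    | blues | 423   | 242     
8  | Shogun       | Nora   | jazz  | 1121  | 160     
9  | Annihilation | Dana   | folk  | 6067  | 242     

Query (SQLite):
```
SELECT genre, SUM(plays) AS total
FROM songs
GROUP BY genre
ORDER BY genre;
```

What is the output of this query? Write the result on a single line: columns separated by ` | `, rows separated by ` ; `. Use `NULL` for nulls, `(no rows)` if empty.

blues | 5817 ; folk | 18779 ; jazz | 4034 ; rock | 7553

Partition songs by genre; compute SUM(plays) within each group.
  blues: ids {4, 7} → SUM(plays)=5817
  folk: ids {2, 5, 6, 9} → SUM(plays)=18779
  jazz: ids {1, 8} → SUM(plays)=4034
  rock: ids {3} → SUM(plays)=7553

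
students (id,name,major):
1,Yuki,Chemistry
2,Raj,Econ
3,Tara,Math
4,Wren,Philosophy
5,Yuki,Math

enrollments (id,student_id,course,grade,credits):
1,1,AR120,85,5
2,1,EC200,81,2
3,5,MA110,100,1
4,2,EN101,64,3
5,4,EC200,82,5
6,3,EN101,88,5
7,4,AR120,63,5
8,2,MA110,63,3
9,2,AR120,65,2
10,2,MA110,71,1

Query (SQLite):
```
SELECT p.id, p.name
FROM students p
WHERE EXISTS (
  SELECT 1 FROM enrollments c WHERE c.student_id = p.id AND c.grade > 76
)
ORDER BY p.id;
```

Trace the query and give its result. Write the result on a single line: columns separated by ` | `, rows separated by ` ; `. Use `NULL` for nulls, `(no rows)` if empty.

1 | Yuki ; 3 | Tara ; 4 | Wren ; 5 | Yuki

For each students row, check whether any enrollments with matching student_id has grade > 76.
Keep rows where that is true.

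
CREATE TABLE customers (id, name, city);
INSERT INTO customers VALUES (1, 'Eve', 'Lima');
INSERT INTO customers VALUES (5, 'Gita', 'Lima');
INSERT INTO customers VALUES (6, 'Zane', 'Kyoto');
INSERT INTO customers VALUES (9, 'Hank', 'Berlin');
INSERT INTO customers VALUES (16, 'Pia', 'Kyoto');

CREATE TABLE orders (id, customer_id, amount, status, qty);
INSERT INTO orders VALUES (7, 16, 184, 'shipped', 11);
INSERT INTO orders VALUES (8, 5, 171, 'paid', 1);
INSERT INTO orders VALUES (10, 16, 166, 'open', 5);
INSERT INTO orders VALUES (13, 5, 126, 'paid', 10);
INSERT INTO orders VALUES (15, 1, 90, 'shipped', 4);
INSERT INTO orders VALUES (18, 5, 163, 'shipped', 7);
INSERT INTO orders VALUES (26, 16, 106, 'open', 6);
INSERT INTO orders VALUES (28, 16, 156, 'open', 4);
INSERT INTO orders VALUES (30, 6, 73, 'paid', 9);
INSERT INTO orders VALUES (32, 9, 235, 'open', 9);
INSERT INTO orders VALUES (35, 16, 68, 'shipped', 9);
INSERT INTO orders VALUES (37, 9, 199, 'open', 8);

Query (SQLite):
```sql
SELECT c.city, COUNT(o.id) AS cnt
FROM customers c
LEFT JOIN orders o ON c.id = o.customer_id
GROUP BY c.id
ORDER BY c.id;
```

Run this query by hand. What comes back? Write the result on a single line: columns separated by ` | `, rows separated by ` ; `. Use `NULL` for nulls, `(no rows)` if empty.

LEFT JOIN keeps every customers row; unmatched ones get NULL for orders columns.
Group by customers.id and compute COUNT(o.id). COUNT(col) of an all-NULL group is 0.
  1: ids {15} → COUNT(o.id)=1
  5: ids {8, 13, 18} → COUNT(o.id)=3
  6: ids {30} → COUNT(o.id)=1
  9: ids {32, 37} → COUNT(o.id)=2
  16: ids {7, 10, 26, 28, 35} → COUNT(o.id)=5

Lima | 1 ; Lima | 3 ; Kyoto | 1 ; Berlin | 2 ; Kyoto | 5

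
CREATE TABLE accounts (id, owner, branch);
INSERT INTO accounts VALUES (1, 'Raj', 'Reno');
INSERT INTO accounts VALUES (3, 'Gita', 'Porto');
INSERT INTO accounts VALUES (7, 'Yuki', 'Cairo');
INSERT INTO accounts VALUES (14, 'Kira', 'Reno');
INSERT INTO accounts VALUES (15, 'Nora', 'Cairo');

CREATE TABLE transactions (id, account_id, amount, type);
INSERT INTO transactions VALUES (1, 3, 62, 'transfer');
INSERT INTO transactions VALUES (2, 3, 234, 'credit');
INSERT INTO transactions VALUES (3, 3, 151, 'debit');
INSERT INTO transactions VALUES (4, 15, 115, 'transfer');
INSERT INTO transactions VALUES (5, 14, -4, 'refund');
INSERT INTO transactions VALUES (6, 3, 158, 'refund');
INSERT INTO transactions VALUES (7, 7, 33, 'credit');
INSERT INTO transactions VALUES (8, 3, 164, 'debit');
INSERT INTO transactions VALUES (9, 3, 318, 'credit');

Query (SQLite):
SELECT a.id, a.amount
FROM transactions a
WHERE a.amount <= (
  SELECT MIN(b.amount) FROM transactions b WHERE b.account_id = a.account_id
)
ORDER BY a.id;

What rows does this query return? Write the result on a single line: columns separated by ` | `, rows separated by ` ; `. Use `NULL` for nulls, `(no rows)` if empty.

1 | 62 ; 4 | 115 ; 5 | -4 ; 7 | 33

For each transactions row a, compute MIN(amount) over rows sharing a.account_id.
Keep row a if a.amount <= that per-group MIN.
  account_id=3: MIN(amount) = 62
  account_id=7: MIN(amount) = 33
  account_id=14: MIN(amount) = -4
  account_id=15: MIN(amount) = 115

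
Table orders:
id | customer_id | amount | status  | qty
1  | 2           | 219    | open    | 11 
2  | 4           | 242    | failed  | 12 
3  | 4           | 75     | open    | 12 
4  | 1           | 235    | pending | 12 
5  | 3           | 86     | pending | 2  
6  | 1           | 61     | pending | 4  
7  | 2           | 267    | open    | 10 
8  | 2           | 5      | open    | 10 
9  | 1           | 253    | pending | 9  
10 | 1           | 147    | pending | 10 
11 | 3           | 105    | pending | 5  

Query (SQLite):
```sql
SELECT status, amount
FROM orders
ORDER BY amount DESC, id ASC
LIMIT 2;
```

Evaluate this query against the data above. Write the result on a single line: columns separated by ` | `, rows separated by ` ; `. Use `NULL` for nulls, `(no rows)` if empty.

Sort by amount desc, tiebreak id asc: (267, id=7), (253, id=9), (242, id=2), (235, id=4), (219, id=1) …. Take first 2.

open | 267 ; pending | 253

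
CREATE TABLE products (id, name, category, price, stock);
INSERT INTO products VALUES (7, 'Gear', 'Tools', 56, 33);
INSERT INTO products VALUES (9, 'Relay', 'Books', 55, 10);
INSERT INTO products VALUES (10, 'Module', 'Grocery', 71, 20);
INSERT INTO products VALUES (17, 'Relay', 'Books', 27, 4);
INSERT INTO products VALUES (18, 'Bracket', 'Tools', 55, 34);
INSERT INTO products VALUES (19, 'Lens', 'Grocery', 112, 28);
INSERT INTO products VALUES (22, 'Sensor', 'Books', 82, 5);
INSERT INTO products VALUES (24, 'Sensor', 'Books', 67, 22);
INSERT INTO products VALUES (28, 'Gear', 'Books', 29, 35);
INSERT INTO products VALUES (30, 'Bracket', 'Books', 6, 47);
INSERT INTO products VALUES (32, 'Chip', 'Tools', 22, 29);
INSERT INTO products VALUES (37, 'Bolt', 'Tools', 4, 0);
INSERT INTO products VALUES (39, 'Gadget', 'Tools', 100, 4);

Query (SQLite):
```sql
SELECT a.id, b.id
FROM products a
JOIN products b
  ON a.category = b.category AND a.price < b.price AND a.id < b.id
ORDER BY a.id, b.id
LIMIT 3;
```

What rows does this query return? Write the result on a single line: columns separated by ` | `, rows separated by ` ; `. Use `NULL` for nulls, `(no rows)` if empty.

7 | 39 ; 9 | 22 ; 9 | 24

Pairs (a,b) with same category, a.price < b.price, a.id < b.id.
category groups: Books:{9,17,22,24,28,30} Grocery:{10,19} Tools:{7,18,32,37,39}
Ordered by (a.id, b.id); first 3.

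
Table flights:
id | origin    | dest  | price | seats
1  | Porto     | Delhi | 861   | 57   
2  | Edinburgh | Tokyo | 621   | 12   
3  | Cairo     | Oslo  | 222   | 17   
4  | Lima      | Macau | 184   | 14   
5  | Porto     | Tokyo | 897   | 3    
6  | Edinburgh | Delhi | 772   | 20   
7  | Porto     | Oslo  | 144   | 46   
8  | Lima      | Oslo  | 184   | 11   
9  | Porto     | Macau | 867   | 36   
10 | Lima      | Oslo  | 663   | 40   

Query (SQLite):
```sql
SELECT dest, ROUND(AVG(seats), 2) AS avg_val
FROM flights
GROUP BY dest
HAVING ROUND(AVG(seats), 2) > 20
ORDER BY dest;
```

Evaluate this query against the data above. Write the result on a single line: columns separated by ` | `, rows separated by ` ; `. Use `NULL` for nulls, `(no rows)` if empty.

Delhi | 38.5 ; Macau | 25 ; Oslo | 28.5

Partition flights by dest; compute ROUND(AVG(seats), 2) within each group.
HAVING: keep groups where ROUND(AVG(seats), 2) > 20.
  Delhi: ids {1, 6} → ROUND(AVG(seats), 2)=38.5
  Macau: ids {4, 9} → ROUND(AVG(seats), 2)=25
  Oslo: ids {3, 7, 8, 10} → ROUND(AVG(seats), 2)=28.5
  Tokyo: ids {2, 5} → ROUND(AVG(seats), 2)=7.5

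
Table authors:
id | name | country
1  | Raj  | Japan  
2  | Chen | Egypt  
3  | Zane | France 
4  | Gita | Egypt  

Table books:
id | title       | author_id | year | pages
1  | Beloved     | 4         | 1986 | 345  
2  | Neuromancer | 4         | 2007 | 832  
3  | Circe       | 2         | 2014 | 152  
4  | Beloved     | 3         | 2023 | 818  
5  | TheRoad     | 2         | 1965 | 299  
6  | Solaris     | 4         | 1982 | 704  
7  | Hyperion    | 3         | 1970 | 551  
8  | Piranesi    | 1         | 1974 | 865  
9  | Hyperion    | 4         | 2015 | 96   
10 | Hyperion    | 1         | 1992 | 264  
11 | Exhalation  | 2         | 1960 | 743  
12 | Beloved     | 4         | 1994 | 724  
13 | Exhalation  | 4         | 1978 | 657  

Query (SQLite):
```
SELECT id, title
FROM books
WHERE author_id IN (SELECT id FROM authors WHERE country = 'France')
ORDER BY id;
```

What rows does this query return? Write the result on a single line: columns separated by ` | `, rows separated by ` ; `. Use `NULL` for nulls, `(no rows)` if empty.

4 | Beloved ; 7 | Hyperion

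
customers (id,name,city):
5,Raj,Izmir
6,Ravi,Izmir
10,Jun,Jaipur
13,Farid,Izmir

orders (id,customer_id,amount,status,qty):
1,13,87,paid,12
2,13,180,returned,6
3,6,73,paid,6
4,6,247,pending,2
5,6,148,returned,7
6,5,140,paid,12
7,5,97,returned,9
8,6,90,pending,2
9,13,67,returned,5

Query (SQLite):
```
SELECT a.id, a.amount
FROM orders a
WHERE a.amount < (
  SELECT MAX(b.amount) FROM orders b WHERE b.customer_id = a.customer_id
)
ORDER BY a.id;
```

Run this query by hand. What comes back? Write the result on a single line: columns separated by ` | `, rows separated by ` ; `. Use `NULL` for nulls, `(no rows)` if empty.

For each orders row a, compute MAX(amount) over rows sharing a.customer_id.
Keep row a if a.amount < that per-group MAX.
  customer_id=5: MAX(amount) = 140
  customer_id=6: MAX(amount) = 247
  customer_id=13: MAX(amount) = 180

1 | 87 ; 3 | 73 ; 5 | 148 ; 7 | 97 ; 8 | 90 ; 9 | 67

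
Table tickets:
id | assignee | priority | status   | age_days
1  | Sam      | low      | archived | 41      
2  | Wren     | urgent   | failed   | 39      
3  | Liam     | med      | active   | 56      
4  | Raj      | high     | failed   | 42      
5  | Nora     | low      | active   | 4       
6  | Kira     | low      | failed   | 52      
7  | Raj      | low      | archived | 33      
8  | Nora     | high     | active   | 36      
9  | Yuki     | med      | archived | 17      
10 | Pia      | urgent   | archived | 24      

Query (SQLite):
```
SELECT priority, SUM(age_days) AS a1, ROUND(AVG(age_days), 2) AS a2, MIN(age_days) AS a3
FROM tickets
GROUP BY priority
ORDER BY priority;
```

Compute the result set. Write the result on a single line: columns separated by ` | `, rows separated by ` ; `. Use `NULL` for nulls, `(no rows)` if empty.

Group tickets by priority.
Per group compute: SUM(age_days), ROUND(AVG(age_days), 2), MIN(age_days).
  high: ids {4, 8} → SUM(age_days)=78, ROUND(AVG(age_days), 2)=39, MIN(age_days)=36
  low: ids {1, 5, 6, 7} → SUM(age_days)=130, ROUND(AVG(age_days), 2)=32.5, MIN(age_days)=4
  med: ids {3, 9} → SUM(age_days)=73, ROUND(AVG(age_days), 2)=36.5, MIN(age_days)=17
  urgent: ids {2, 10} → SUM(age_days)=63, ROUND(AVG(age_days), 2)=31.5, MIN(age_days)=24

high | 78 | 39 | 36 ; low | 130 | 32.5 | 4 ; med | 73 | 36.5 | 17 ; urgent | 63 | 31.5 | 24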